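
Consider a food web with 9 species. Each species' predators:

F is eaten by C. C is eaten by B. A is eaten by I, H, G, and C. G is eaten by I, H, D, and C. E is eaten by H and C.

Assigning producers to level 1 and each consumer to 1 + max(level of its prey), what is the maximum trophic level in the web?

4

Producers (level 1): F, A, E.
A → G → C → B gives B level 4.
No species has a prey at level 4, so no species reaches level 5.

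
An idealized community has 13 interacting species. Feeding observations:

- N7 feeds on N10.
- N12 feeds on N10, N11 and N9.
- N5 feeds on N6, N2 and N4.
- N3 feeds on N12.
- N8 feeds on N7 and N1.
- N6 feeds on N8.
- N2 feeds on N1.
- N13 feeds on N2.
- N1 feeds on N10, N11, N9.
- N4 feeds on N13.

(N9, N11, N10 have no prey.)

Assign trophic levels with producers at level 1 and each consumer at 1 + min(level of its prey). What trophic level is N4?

Trophic level 5

N9 is a producer → level 1.
N1 eats N9 → level 2.
N2 eats N1 → level 3.
N13 eats N2 → level 4.
N4 eats N13 → level 5.
No prey of N4 is below level 4, so 5 is the minimum.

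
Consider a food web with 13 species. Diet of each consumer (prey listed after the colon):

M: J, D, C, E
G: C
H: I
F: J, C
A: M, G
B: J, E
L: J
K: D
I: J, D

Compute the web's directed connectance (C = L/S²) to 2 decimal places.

The web has S = 13 species and L = 16 feeding links.
C = L / S² = 16 / 169 = 0.0947 ≈ 0.09.

C = 0.09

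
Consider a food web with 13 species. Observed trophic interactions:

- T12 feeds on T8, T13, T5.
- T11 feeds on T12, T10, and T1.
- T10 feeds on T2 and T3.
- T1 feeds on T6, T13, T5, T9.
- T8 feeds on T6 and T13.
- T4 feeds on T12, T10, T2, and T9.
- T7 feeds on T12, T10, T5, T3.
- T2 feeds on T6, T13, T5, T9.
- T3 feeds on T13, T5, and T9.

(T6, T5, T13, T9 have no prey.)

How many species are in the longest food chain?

4 species

One longest chain: T6 → T8 → T12 → T4.
It has 4 species and 3 links.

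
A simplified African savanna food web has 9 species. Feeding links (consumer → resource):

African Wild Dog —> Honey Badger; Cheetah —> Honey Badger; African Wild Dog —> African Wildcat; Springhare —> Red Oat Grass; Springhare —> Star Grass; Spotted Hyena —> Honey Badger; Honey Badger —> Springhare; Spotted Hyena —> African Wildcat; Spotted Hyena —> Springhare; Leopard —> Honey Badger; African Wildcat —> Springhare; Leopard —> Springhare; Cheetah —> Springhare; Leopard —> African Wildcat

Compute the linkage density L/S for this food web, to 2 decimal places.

L/S = 1.56

There are L = 14 links among S = 9 species.
L/S = 14/9 = 1.5556 ≈ 1.56.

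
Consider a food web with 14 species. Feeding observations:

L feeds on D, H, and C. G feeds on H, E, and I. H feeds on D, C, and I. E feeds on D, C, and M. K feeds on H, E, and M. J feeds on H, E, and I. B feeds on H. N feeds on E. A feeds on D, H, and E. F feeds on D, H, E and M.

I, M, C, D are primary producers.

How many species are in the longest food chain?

3 species

One longest chain: M → E → K.
It has 3 species and 2 links.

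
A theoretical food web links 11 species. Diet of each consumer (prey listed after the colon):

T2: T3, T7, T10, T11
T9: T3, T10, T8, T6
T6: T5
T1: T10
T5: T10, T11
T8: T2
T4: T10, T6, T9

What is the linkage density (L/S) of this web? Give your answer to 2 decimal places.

L/S = 1.45

There are L = 16 links among S = 11 species.
L/S = 16/11 = 1.4545 ≈ 1.45.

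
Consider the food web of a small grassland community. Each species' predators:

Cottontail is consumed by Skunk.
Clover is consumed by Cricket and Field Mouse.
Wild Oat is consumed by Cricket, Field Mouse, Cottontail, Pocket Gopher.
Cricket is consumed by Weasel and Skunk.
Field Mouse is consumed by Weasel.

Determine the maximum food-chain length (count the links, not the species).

One longest chain: Clover → Cricket → Skunk.
It has 3 species and 2 links.

2 links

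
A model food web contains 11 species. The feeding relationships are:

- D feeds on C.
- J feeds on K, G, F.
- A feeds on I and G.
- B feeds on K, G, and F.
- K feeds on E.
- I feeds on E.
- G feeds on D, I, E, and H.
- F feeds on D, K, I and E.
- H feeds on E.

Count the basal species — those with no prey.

Basal species (no prey listed): E, C.
Count: 2.

2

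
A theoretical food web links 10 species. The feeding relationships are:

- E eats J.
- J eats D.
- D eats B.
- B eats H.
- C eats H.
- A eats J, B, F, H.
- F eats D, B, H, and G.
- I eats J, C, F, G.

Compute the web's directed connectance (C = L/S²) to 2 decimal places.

The web has S = 10 species and L = 17 feeding links.
C = L / S² = 17 / 100 = 0.1700 ≈ 0.17.

C = 0.17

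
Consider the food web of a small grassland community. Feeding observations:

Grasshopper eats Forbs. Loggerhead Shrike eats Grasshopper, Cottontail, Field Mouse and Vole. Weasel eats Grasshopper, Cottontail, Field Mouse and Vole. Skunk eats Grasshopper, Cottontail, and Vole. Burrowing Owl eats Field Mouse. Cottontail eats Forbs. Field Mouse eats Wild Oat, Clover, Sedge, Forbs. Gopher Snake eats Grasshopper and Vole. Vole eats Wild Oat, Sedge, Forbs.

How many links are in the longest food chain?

2 links

One longest chain: Forbs → Cottontail → Loggerhead Shrike.
It has 3 species and 2 links.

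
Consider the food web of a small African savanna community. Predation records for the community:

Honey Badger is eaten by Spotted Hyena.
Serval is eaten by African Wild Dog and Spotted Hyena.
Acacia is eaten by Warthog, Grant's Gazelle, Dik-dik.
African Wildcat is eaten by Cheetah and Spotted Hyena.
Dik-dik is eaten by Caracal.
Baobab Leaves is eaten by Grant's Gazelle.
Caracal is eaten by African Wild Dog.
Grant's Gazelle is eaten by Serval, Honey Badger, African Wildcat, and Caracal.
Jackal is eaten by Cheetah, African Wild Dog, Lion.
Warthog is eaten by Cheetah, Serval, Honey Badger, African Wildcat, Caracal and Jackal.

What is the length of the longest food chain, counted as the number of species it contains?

One longest chain: Acacia → Warthog → Jackal → Lion.
It has 4 species and 3 links.

4 species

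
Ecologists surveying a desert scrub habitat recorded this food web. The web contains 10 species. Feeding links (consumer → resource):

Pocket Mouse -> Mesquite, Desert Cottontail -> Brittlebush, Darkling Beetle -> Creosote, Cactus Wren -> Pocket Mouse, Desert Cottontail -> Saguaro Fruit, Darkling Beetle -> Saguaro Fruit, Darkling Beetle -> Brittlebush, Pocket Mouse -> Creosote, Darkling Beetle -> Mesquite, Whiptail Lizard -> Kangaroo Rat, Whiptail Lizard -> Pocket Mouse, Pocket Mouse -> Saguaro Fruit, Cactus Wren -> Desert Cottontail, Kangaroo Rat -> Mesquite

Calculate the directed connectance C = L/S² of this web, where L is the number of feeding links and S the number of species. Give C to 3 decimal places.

The web has S = 10 species and L = 14 feeding links.
C = L / S² = 14 / 100 = 0.1400 ≈ 0.140.

C = 0.140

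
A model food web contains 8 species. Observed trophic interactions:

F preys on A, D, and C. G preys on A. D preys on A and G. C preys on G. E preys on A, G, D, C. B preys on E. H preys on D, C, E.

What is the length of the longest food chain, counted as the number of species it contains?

5 species

One longest chain: A → G → C → E → B.
It has 5 species and 4 links.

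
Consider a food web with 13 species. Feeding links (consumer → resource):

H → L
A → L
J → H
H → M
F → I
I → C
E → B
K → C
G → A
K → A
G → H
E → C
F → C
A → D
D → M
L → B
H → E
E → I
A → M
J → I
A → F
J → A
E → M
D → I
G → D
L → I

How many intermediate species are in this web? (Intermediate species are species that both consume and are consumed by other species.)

7

Intermediate species (has both prey and predators): I, F, L, E, D, H, A.
Count: 7.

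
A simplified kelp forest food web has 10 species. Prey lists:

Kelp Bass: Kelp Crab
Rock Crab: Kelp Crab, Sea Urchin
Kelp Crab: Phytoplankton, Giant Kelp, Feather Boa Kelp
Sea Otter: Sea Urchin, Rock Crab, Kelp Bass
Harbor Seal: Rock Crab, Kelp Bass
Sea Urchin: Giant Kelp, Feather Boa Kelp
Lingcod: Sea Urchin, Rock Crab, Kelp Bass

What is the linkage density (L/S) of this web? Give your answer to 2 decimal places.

There are L = 16 links among S = 10 species.
L/S = 16/10 = 1.6000 ≈ 1.60.

L/S = 1.60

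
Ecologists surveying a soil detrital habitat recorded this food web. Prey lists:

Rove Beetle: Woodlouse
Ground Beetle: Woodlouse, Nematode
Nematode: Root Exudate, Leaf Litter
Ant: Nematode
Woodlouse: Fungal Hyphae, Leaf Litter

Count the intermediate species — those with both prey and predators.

Intermediate species (has both prey and predators): Woodlouse, Nematode.
Count: 2.

2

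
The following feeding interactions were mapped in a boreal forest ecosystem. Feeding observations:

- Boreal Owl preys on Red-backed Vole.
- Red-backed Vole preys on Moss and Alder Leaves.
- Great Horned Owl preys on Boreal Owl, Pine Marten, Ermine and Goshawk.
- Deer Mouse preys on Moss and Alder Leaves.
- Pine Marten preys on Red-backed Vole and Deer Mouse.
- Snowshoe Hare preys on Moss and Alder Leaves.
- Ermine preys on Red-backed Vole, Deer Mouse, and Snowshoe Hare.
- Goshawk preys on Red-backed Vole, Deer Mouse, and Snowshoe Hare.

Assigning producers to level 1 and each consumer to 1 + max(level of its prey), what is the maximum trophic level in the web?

Producers (level 1): Moss, Alder Leaves.
Moss → Snowshoe Hare → Ermine → Great Horned Owl gives Great Horned Owl level 4.
No species has a prey at level 4, so no species reaches level 5.

4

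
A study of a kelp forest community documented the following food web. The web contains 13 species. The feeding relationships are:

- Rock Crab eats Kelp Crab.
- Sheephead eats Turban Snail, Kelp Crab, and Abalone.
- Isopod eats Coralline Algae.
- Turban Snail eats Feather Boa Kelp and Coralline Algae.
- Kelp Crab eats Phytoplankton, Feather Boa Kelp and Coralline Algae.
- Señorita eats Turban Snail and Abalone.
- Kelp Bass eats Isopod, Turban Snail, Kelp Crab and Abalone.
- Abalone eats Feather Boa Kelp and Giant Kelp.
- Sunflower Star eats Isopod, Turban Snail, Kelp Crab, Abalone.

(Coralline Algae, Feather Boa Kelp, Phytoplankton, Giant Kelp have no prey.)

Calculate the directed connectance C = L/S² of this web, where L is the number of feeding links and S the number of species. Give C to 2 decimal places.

The web has S = 13 species and L = 22 feeding links.
C = L / S² = 22 / 169 = 0.1302 ≈ 0.13.

C = 0.13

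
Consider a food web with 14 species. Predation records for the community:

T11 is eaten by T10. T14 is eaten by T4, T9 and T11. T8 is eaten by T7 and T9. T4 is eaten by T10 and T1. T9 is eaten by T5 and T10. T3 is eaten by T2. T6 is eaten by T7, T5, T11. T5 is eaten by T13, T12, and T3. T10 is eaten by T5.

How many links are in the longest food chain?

5 links

One longest chain: T14 → T9 → T10 → T5 → T3 → T2.
It has 6 species and 5 links.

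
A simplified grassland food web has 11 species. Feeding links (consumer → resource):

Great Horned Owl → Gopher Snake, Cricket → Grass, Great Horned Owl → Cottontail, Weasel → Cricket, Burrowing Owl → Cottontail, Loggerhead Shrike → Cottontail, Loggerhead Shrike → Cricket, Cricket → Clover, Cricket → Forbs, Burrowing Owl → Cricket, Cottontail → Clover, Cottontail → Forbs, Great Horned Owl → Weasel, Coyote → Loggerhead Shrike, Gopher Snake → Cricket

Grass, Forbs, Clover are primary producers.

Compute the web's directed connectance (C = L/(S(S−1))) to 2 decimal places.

The web has S = 11 species and L = 15 feeding links.
C = L / (S(S−1)) = 15 / 110 = 0.1364 ≈ 0.14.

C = 0.14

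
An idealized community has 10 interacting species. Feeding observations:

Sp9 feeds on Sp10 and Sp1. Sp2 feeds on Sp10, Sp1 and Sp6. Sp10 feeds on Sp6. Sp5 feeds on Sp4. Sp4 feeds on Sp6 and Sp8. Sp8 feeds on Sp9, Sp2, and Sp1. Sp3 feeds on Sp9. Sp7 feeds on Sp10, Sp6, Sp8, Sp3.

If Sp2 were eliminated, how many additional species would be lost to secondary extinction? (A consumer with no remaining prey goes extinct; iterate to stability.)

0

Remove Sp2.
Every predator of it retains at least one other prey: Sp8 still has Sp1, Sp9.
No consumer loses all prey, so no secondary extinctions occur.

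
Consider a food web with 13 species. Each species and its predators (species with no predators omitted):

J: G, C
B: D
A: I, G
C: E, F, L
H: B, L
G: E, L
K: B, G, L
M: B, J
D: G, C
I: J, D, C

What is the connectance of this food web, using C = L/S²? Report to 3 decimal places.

The web has S = 13 species and L = 22 feeding links.
C = L / S² = 22 / 169 = 0.1302 ≈ 0.130.

C = 0.130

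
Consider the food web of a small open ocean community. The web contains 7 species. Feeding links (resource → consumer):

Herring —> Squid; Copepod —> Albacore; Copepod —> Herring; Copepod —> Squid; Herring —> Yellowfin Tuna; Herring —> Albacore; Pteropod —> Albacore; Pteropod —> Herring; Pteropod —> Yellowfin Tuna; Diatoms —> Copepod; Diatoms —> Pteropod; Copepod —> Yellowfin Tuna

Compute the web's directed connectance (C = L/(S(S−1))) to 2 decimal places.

C = 0.29

The web has S = 7 species and L = 12 feeding links.
C = L / (S(S−1)) = 12 / 42 = 0.2857 ≈ 0.29.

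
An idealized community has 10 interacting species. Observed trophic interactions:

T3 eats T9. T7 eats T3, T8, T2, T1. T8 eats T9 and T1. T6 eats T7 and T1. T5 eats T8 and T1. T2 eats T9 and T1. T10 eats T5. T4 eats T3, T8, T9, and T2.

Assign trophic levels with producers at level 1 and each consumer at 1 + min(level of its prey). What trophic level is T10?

T1 is a producer → level 1.
T5 eats T1 → level 2.
T10 eats T5 → level 3.
No prey of T10 is below level 2, so 3 is the minimum.

Trophic level 3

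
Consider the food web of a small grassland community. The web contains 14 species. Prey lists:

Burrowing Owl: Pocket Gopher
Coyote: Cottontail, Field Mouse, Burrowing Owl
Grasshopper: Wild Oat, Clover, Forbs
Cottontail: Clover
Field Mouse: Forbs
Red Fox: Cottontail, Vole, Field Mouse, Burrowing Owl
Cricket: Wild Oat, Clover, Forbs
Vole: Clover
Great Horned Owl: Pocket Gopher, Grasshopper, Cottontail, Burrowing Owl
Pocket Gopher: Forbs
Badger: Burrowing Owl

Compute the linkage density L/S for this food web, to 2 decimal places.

L/S = 1.64

There are L = 23 links among S = 14 species.
L/S = 23/14 = 1.6429 ≈ 1.64.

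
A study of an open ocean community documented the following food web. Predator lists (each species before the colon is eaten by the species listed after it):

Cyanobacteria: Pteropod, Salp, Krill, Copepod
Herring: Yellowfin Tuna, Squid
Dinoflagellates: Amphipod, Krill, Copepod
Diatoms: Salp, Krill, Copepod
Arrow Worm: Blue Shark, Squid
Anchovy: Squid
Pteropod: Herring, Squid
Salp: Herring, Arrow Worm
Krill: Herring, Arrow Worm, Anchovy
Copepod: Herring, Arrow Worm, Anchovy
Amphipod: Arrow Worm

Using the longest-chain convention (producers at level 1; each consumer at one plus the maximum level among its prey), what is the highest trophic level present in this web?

4

Producers (level 1): Dinoflagellates, Diatoms, Cyanobacteria.
Dinoflagellates → Amphipod → Arrow Worm → Blue Shark gives Blue Shark level 4.
No species has a prey at level 4, so no species reaches level 5.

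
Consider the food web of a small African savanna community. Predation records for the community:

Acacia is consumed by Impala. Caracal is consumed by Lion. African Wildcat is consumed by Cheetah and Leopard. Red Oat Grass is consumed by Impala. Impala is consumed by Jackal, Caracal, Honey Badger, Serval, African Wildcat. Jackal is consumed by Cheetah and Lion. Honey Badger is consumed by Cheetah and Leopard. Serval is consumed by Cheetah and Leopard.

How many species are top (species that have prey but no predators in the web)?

3

Top species (has prey, but nothing eats it): Lion, Cheetah, Leopard.
Count: 3.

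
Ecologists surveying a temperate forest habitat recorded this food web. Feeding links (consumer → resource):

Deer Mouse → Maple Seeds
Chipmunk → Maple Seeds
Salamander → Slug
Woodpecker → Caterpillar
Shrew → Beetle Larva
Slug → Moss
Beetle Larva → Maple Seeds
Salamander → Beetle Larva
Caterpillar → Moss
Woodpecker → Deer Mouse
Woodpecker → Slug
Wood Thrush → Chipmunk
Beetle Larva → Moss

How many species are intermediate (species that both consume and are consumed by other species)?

5

Intermediate species (has both prey and predators): Slug, Chipmunk, Caterpillar, Beetle Larva, Deer Mouse.
Count: 5.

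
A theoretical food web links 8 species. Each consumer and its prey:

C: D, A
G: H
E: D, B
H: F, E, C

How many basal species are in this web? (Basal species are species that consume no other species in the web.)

4

Basal species (no prey listed): F, D, A, B.
Count: 4.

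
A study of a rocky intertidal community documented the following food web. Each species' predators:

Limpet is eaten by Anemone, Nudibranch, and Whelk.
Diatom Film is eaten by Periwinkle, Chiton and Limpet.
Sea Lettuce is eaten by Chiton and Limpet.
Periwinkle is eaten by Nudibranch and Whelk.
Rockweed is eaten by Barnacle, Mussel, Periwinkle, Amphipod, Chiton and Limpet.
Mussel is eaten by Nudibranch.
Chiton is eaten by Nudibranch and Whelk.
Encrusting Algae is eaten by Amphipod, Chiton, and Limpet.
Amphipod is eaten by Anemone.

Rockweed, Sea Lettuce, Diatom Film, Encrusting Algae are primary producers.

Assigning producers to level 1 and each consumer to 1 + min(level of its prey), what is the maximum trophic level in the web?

3

Producers (level 1): Rockweed, Sea Lettuce, Diatom Film, Encrusting Algae.
Following each consumer down to its lowest-level prey: Rockweed → Limpet → Anemone (levels 1 through 3).
All prey of Anemone (Limpet 2, Amphipod 2) are at level 2 or above, so Anemone is at level 1 + 2 = 3.
Every consumer has at least one prey at level 2 or below, so none exceeds level 3.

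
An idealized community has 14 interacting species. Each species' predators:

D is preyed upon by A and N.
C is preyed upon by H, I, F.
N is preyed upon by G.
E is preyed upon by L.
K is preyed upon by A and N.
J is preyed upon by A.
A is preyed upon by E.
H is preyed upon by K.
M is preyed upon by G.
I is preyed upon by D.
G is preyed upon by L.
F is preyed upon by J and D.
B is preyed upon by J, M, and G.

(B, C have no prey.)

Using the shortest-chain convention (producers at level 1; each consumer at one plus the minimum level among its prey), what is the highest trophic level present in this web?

4

Producers (level 1): B, C.
Following each consumer down to its lowest-level prey: B → J → A → E (levels 1 through 4).
All prey of E (A 3) are at level 3 or above, so E is at level 1 + 3 = 4.
Every consumer has at least one prey at level 3 or below, so none exceeds level 4.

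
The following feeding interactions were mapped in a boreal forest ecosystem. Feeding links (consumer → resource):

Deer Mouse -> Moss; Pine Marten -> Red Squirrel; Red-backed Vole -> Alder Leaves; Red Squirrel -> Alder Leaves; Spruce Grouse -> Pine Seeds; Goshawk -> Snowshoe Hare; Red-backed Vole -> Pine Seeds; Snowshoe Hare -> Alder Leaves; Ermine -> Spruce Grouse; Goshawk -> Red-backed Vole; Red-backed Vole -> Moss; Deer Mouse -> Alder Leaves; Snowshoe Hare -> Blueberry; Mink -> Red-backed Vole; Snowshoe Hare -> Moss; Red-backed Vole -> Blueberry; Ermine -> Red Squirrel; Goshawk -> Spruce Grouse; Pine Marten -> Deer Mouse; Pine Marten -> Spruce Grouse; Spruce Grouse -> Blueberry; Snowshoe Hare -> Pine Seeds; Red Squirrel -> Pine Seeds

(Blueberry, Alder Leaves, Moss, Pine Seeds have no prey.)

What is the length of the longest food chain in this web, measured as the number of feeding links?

One longest chain: Alder Leaves → Red Squirrel → Ermine.
It has 3 species and 2 links.

2 links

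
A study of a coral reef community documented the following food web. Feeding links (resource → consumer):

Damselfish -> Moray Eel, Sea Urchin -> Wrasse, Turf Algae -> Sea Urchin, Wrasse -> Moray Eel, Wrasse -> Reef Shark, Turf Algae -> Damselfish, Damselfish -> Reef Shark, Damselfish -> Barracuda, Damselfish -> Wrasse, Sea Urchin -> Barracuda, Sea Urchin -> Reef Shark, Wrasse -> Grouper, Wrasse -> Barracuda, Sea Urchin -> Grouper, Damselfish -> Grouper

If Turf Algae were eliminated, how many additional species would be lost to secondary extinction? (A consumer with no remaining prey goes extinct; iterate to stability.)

7

Remove Turf Algae.
Round 1: Damselfish (all prey gone), Sea Urchin (all prey gone) → extinct.
Round 2: Wrasse (all prey gone) → extinct.
Round 3: Moray Eel (all prey gone), Grouper (all prey gone), Barracuda (all prey gone), Reef Shark (all prey gone) → extinct.
No further losses. Total secondary extinctions: 7.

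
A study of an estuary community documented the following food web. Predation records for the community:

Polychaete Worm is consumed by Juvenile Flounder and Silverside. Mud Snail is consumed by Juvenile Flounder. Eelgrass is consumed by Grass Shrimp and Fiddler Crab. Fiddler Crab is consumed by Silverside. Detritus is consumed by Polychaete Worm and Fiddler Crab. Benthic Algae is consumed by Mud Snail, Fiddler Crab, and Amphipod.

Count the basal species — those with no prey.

Basal species (no prey listed): Eelgrass, Benthic Algae, Detritus.
Count: 3.

3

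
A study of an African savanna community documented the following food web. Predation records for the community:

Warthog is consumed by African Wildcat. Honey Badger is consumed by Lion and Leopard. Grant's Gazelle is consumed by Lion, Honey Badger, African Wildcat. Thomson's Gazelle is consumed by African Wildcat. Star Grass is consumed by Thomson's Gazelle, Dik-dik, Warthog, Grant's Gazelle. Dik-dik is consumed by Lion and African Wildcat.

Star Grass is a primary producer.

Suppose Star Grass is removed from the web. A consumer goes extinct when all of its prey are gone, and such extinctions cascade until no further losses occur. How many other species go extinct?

8

Remove Star Grass.
Round 1: Dik-dik (all prey gone), Warthog (all prey gone), Grant's Gazelle (all prey gone), Thomson's Gazelle (all prey gone) → extinct.
Round 2: Honey Badger (all prey gone), African Wildcat (all prey gone) → extinct.
Round 3: Lion (all prey gone), Leopard (all prey gone) → extinct.
No further losses. Total secondary extinctions: 8.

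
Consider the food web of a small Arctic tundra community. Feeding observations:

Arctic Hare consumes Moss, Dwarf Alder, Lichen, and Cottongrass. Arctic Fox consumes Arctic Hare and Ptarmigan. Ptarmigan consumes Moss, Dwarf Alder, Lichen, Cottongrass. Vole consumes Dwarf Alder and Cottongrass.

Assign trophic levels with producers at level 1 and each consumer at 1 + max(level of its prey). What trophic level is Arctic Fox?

Dwarf Alder is a producer → level 1.
Arctic Hare eats Dwarf Alder (level 1); other prey at levels: Cottongrass 1, Moss 1, Lichen 1 → level 2.
Arctic Fox eats Arctic Hare (level 2); other prey at levels: Ptarmigan 2 → level 3.

Trophic level 3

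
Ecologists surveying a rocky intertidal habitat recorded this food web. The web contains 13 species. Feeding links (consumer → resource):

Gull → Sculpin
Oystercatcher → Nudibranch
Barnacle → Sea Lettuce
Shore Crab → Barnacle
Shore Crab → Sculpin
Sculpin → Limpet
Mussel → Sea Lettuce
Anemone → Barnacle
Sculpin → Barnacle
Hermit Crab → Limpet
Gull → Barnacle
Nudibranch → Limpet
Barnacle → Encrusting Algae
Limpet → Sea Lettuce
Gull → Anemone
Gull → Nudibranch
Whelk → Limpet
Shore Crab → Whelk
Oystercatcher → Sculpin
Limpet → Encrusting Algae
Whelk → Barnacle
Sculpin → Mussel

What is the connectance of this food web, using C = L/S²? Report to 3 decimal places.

C = 0.130

The web has S = 13 species and L = 22 feeding links.
C = L / S² = 22 / 169 = 0.1302 ≈ 0.130.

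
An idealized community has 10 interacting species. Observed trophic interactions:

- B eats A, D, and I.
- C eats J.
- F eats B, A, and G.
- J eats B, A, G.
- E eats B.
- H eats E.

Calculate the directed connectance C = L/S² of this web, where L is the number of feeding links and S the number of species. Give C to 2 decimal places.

C = 0.12

The web has S = 10 species and L = 12 feeding links.
C = L / S² = 12 / 100 = 0.1200 ≈ 0.12.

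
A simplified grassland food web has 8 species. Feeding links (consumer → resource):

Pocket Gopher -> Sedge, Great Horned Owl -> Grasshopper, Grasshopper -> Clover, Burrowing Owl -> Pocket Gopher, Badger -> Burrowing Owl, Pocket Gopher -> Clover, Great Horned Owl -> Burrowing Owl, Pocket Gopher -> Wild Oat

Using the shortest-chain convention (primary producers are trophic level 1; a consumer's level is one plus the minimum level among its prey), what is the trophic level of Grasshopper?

Trophic level 2

Clover is a producer → level 1.
Grasshopper eats Clover → level 2.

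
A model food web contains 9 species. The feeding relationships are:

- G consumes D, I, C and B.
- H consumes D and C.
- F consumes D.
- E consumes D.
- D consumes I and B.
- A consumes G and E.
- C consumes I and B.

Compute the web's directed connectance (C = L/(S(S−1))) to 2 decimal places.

The web has S = 9 species and L = 14 feeding links.
C = L / (S(S−1)) = 14 / 72 = 0.1944 ≈ 0.19.

C = 0.19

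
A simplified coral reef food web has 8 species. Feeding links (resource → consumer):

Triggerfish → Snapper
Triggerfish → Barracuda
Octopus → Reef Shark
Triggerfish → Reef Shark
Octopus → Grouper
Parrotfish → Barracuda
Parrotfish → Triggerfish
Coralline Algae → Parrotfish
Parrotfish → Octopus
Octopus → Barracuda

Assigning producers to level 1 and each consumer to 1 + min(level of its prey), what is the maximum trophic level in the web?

4

Producers (level 1): Coralline Algae.
Following each consumer down to its lowest-level prey: Coralline Algae → Parrotfish → Triggerfish → Snapper (levels 1 through 4).
All prey of Snapper (Triggerfish 3) are at level 3 or above, so Snapper is at level 1 + 3 = 4.
Every consumer has at least one prey at level 3 or below, so none exceeds level 4.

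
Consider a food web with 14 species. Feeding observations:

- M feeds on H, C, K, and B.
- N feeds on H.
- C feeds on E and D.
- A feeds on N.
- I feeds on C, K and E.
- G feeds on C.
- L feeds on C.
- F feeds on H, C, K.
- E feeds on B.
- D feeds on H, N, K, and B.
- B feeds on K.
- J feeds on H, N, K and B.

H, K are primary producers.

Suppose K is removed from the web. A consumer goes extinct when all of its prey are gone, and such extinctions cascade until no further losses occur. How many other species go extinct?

2

Remove K.
Round 1: B (all prey gone) → extinct.
Round 2: E (all prey gone) → extinct.
No further losses. Total secondary extinctions: 2.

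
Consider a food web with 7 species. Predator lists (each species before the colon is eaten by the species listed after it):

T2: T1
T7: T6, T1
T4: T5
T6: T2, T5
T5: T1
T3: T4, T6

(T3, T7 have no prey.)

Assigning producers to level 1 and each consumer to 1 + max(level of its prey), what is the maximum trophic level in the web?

Producers (level 1): T3, T7.
T3 → T6 → T2 → T1 gives T1 level 4.
No species has a prey at level 4, so no species reaches level 5.

4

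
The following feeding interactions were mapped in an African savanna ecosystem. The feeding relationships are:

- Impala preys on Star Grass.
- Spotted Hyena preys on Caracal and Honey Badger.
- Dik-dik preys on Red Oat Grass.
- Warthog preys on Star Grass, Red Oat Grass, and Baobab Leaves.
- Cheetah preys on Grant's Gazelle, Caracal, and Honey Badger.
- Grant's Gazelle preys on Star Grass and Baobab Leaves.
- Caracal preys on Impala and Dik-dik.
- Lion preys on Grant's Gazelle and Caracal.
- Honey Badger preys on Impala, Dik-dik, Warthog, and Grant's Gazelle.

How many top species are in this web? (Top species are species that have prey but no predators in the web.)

3

Top species (has prey, but nothing eats it): Lion, Cheetah, Spotted Hyena.
Count: 3.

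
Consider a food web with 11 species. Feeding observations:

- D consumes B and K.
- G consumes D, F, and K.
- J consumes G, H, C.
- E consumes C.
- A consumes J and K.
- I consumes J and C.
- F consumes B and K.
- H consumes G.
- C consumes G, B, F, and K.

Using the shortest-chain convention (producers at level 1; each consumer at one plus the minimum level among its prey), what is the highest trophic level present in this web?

Producers (level 1): K, B.
Following each consumer down to its lowest-level prey: K → C → I (levels 1 through 3).
All prey of I (C 2, J 3) are at level 2 or above, so I is at level 1 + 2 = 3.
Every consumer has at least one prey at level 2 or below, so none exceeds level 3.

3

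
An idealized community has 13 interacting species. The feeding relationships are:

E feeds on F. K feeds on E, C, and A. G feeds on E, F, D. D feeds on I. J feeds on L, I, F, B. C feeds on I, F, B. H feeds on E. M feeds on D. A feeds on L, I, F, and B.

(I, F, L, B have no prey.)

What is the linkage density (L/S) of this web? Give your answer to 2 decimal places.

There are L = 21 links among S = 13 species.
L/S = 21/13 = 1.6154 ≈ 1.62.

L/S = 1.62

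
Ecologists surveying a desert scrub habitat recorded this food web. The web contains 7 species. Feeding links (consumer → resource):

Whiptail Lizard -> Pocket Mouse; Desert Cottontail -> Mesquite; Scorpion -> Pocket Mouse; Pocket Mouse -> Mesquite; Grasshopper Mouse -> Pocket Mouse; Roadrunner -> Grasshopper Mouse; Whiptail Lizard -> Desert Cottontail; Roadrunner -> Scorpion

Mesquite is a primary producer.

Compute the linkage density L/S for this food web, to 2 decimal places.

L/S = 1.14

There are L = 8 links among S = 7 species.
L/S = 8/7 = 1.1429 ≈ 1.14.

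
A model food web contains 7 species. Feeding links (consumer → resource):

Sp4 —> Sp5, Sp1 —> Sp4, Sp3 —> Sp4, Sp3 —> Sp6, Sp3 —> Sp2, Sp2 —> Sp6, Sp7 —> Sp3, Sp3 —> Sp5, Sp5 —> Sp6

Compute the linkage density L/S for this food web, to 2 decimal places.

There are L = 9 links among S = 7 species.
L/S = 9/7 = 1.2857 ≈ 1.29.

L/S = 1.29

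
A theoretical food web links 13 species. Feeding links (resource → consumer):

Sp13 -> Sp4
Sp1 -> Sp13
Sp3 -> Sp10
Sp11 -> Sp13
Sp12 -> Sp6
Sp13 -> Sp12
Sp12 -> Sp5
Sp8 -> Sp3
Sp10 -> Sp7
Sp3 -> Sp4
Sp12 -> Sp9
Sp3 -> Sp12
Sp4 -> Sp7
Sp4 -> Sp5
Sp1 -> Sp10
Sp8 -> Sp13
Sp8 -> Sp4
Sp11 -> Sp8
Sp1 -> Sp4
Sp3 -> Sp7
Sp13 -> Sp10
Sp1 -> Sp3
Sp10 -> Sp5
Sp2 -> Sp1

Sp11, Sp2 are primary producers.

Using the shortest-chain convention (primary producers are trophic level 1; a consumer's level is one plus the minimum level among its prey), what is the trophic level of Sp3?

Sp11 is a producer → level 1.
Sp8 eats Sp11 → level 2.
Sp3 eats Sp8 → level 3.
No prey of Sp3 is below level 2, so 3 is the minimum.

Trophic level 3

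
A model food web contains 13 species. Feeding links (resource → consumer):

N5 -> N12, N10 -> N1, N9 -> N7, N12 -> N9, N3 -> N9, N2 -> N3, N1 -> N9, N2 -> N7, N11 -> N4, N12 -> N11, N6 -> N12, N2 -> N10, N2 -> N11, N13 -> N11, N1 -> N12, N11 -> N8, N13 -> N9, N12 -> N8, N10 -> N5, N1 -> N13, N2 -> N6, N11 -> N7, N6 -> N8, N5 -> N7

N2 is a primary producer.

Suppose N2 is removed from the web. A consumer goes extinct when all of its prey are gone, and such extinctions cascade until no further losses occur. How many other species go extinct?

12

Remove N2.
Round 1: N6 (all prey gone), N10 (all prey gone), N3 (all prey gone) → extinct.
Round 2: N1 (all prey gone), N5 (all prey gone) → extinct.
Round 3: N13 (all prey gone), N12 (all prey gone) → extinct.
Round 4: N9 (all prey gone), N11 (all prey gone) → extinct.
Round 5: N8 (all prey gone), N7 (all prey gone), N4 (all prey gone) → extinct.
No further losses. Total secondary extinctions: 12.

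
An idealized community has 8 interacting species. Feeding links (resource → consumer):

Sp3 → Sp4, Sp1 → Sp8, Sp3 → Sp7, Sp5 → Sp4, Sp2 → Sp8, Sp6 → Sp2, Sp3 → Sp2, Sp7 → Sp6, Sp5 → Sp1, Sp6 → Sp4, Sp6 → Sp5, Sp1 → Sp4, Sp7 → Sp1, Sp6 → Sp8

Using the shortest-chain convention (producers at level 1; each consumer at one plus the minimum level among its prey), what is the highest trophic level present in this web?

Producers (level 1): Sp3.
Following each consumer down to its lowest-level prey: Sp3 → Sp7 → Sp6 → Sp5 (levels 1 through 4).
All prey of Sp5 (Sp6 3) are at level 3 or above, so Sp5 is at level 1 + 3 = 4.
Every consumer has at least one prey at level 3 or below, so none exceeds level 4.

4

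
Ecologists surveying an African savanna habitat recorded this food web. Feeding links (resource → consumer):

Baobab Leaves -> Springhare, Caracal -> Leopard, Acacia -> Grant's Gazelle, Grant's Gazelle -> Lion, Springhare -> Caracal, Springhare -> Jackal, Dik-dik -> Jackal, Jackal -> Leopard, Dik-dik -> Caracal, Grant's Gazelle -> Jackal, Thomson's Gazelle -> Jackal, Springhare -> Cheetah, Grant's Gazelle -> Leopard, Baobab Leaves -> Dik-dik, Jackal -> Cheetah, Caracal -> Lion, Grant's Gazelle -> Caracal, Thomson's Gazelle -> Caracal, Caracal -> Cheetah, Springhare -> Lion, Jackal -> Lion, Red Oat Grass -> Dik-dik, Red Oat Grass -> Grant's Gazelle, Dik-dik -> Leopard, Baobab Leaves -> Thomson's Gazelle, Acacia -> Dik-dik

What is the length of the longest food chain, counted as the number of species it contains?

One longest chain: Red Oat Grass → Grant's Gazelle → Jackal → Leopard.
It has 4 species and 3 links.

4 species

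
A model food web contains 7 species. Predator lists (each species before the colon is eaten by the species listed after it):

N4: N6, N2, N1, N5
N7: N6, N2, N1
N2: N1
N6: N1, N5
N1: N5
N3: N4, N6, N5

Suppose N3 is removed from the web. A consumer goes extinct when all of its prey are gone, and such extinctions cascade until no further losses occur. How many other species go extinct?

1

Remove N3.
Round 1: N4 (all prey gone) → extinct.
No further losses. Total secondary extinctions: 1.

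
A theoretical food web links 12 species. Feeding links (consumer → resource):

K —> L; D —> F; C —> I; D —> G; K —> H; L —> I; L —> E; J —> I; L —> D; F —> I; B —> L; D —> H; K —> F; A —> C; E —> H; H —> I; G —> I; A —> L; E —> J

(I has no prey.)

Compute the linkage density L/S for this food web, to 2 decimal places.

L/S = 1.58

There are L = 19 links among S = 12 species.
L/S = 19/12 = 1.5833 ≈ 1.58.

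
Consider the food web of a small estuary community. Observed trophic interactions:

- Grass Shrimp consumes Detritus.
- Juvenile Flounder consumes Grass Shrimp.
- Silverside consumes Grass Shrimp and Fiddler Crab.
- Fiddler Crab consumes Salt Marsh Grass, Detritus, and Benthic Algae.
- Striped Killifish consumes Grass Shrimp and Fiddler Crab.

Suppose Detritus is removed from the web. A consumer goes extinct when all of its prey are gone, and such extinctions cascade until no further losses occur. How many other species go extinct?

2

Remove Detritus.
Round 1: Grass Shrimp (all prey gone) → extinct.
Round 2: Juvenile Flounder (all prey gone) → extinct.
No further losses. Total secondary extinctions: 2.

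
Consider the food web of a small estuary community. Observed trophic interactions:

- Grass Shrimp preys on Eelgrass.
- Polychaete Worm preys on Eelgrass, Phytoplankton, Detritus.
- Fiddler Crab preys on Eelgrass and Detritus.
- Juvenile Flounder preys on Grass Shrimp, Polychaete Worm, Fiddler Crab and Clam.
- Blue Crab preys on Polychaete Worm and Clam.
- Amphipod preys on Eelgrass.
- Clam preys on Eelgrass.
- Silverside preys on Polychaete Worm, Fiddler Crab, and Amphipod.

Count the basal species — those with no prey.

3

Basal species (no prey listed): Detritus, Eelgrass, Phytoplankton.
Count: 3.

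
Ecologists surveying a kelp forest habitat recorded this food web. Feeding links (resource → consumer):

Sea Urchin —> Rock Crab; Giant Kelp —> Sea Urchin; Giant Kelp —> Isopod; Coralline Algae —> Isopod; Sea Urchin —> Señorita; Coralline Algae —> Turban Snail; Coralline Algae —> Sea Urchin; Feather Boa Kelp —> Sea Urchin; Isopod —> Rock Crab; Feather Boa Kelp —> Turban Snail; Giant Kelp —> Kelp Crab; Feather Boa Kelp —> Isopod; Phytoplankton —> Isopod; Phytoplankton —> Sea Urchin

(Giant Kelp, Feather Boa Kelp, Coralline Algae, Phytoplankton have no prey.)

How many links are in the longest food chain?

One longest chain: Giant Kelp → Sea Urchin → Señorita.
It has 3 species and 2 links.

2 links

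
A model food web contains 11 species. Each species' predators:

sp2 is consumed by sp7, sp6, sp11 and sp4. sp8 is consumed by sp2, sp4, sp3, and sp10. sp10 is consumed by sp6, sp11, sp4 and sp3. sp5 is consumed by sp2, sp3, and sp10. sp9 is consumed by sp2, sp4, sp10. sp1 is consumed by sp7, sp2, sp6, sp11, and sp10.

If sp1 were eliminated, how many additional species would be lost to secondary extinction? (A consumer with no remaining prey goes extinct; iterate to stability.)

Remove sp1.
Every predator of it retains at least one other prey: sp2 still has sp5, sp8, sp9; sp10 still has sp5, sp8, sp9; sp11 still has sp2, sp10; sp6 still has sp2, sp10; sp7 still has sp2.
No consumer loses all prey, so no secondary extinctions occur.

0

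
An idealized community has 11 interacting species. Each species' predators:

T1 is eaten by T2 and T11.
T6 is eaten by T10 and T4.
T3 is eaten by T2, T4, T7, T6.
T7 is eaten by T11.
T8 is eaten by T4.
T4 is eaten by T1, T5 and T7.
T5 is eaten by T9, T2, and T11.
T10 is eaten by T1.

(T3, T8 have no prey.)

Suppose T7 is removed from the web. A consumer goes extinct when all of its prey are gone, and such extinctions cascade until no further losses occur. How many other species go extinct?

Remove T7.
Every predator of it retains at least one other prey: T11 still has T5, T1.
No consumer loses all prey, so no secondary extinctions occur.

0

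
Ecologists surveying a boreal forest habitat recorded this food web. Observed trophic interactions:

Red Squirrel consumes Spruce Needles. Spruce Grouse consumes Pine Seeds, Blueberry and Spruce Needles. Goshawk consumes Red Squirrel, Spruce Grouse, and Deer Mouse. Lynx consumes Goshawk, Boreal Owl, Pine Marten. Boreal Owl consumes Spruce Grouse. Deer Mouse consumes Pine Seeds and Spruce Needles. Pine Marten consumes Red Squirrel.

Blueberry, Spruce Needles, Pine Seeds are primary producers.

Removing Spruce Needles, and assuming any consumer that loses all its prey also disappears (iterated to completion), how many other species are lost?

Remove Spruce Needles.
Round 1: Red Squirrel (all prey gone) → extinct.
Round 2: Pine Marten (all prey gone) → extinct.
No further losses. Total secondary extinctions: 2.

2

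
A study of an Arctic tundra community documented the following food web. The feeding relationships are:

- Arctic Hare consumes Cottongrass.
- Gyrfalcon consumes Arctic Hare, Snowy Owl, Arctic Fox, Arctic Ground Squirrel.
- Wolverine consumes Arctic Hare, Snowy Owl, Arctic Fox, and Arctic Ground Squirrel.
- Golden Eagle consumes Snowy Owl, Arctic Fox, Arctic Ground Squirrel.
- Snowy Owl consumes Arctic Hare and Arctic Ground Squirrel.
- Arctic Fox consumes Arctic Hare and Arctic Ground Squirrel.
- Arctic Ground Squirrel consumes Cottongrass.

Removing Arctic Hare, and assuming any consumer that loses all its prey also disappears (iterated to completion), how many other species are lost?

Remove Arctic Hare.
Every predator of it retains at least one other prey: Snowy Owl still has Arctic Ground Squirrel; Arctic Fox still has Arctic Ground Squirrel; Wolverine still has Arctic Ground Squirrel, Snowy Owl, Arctic Fox; Gyrfalcon still has Arctic Ground Squirrel, Snowy Owl, Arctic Fox.
No consumer loses all prey, so no secondary extinctions occur.

0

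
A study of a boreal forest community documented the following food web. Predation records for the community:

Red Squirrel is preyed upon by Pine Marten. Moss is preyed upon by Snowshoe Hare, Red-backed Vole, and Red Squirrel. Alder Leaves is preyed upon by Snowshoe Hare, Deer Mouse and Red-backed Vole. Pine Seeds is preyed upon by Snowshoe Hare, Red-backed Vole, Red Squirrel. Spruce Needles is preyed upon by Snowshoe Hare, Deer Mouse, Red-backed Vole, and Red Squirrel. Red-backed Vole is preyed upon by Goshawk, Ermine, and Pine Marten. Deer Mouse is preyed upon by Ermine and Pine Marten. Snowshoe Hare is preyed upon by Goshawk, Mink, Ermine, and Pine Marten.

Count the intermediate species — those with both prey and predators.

4

Intermediate species (has both prey and predators): Snowshoe Hare, Red-backed Vole, Deer Mouse, Red Squirrel.
Count: 4.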